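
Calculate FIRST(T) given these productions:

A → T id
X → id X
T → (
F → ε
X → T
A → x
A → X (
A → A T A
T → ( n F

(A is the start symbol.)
{ '(' }

To compute FIRST(T), examine every production with T on the left-hand side, reading each right-hand side left to right until a non-nullable symbol is reached.

From T → (:
  - '(' is a terminal: add '(' and stop
From T → ( n F:
  - '(' is a terminal: add '(' and stop

Collecting: FIRST(T) = { '(' }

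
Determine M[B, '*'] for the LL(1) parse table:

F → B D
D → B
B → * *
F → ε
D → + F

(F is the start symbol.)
To find M[B, '*'], we find productions for B where '*' is in the predict set (PREDICT(N → α) = (FIRST(α) \ {ε}) ∪ (FOLLOW(N) if α ⇒* ε)).

B → * *: PREDICT = { '*' }
  '*' is in predict set, so this production goes in M[B, '*']

M[B, '*'] = B → * *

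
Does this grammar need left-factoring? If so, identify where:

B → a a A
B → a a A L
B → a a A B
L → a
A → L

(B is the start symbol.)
Left-factoring is needed when two productions for the same non-terminal
share a common prefix on the right-hand side.

Productions for B:
  B → a a A
  B → a a A L
  B → a a A B

Found common prefix 'a a A' in productions for B

Answer: Yes, B has productions with common prefix 'a a A'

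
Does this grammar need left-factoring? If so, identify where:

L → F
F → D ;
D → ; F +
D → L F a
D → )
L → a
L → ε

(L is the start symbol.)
Left-factoring is needed when two productions for the same non-terminal
share a common prefix on the right-hand side.

Productions for L:
  L → F
  L → a
  L → ε
Productions for D:
  D → ; F +
  D → L F a
  D → )

No common prefixes found.

Answer: No, left-factoring is not needed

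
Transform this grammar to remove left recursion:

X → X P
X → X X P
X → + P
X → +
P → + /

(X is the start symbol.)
X is directly left-recursive. The standard transformation for
  A → A α₁ | ... | A α_m | β₁ | ... | β_n
is
  A  → β₁ A' | ... | β_n A'
  A' → α₁ A' | ... | α_m A' | ε

X → + P becomes X → + P X'
X → + becomes X → + X'
X → X P becomes X' → P X'
X → X X P becomes X' → X P X'
Add X' → ε

Productions for other non-terminals are unchanged:
  P → + /

Resulting grammar:
X → + P X'
X → + X'
X' → P X'
X' → X P X'
X' → ε
P → + /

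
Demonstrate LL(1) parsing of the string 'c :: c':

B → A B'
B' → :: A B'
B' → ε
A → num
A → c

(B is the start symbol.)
Stack is shown with the top on the left.

Stack      Input     Action
---------------------------
B $        c :: c $  output B → A B'
A B' $     c :: c $  output A → c
c B' $     c :: c $  match 'c'
B' $       :: c $    output B' → :: A B'
:: A B' $  :: c $    match '::'
A B' $     c $       output A → c
c B' $     c $       match 'c'
B' $       $         output B' → ε
$          $         accept

The string is accepted.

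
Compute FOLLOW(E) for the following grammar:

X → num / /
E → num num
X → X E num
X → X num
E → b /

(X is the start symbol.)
To compute FOLLOW(E), find every occurrence of E on a right-hand side N → α E β: add FIRST(β) \ {ε}, and if β is empty or nullable also add FOLLOW(N). Iterate to a fixed point.

In X → X E num: E is followed by num, add FIRST(num) \ {ε} = { 'num' }

Taking the union: FOLLOW(E) = { 'num' }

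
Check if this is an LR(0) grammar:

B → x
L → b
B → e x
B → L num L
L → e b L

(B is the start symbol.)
Yes, the grammar is LR(0)

Augment with B' → B and build the canonical LR(0) collection (I0 = CLOSURE({[B' → . B]}), then GOTO on every symbol after a dot until no new states appear). It has 12 states:
  I0: { [B → . L num L], [B → . e x], [B → . x], [B' → . B], [L → . b], [L → . e b L] }  — shift
  I1: { [B' → B .] }  — accept
  I2: { [B → L . num L] }  — shift
  I3: { [L → b .] }  — reduce
  I4: { [B → e . x], [L → e . b L] }  — shift
  I5: { [B → x .] }  — reduce
  I6: { [L → . b], [L → . e b L], [L → e b . L] }  — shift
  I7: { [B → e x .] }  — reduce
  I8: { [L → e b L .] }  — reduce
  I9: { [L → e . b L] }  — shift
  I10: { [B → L num . L], [L → . b], [L → . e b L] }  — shift
  I11: { [B → L num L .] }  — reduce

Every state is either a pure shift/goto state or contains exactly one complete item and nothing to shift — no conflicts. The grammar is LR(0).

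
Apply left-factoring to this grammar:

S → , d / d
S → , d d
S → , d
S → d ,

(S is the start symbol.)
Left-factoring transforms A → αβ₁ | αβ₂ into A → αA' and A' → β₁ | β₂
(α is the longest common prefix among the alternatives). Repeat until
no nonterminal has two alternatives with a common prefix.

Round 1: S has alternatives sharing prefix ', d'. Introduce S': S → , d S'
  Add: S' → / d
  Add: S' → d
  Add: S' → ε

No remaining common prefixes — done.

Resulting grammar:
S → , d S'
S' → / d
S' → d
S' → ε
S → d ,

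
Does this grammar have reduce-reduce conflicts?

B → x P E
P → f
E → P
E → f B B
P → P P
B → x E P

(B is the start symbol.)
A reduce-reduce conflict occurs when an LR(0) state has two complete items [A → α .] and [B → β .] — both call for a reduction, and with no lookahead the parser cannot choose between them.

Augment with B' → B and build the canonical LR(0) collection (I0 = CLOSURE({[B' → . B]}), then GOTO on every symbol after a dot until no new states appear). It has 13 states:
  I0: { [B → . x E P], [B → . x P E], [B' → . B] }  — shift
  I1: { [B' → B .] }  — accept
  I2: { [B → x . E P], [B → x . P E], [E → . P], [E → . f B B], [P → . P P], [P → . f] }  — shift
  I3: { [B → x E . P], [P → . P P], [P → . f] }  — shift
  I4: { [B → x P . E], [E → . P], [E → . f B B], [E → P .], [P → . P P], [P → . f], [P → P . P] }  — shift, reduce
  I5: { [B → . x E P], [B → . x P E], [E → f . B B], [P → f .] }  — shift, reduce
  I6: { [B → . x E P], [B → . x P E], [E → f B . B] }  — shift
  I7: { [E → f B B .] }  — reduce
  I8: { [B → x P E .] }  — reduce
  I9: { [E → P .], [P → . P P], [P → . f], [P → P . P], [P → P P .] }  — shift, 2 reduces
  I10: { [P → . P P], [P → . f], [P → P . P], [P → P P .] }  — shift, reduce
  I11: { [P → f .] }  — reduce
  I12: { [B → x E P .], [P → . P P], [P → . f], [P → P . P] }  — shift, reduce

I9 contains complete items [E → P .], [P → P P .] — reduce-reduce conflict.

Answer: Yes — I9: [E → P .] vs [P → P P .]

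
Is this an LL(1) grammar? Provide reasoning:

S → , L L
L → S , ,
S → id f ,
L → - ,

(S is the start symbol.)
Relevant sets:
  FIRST(S) = { ',', 'id' }

For S:
  PREDICT(S → ',' L L) = { ',' }
  PREDICT(S → id f ',') = { 'id' }
For L:
  PREDICT(L → S ',' ',') = { ',', 'id' }
  PREDICT(L → '-' ',') = { '-' }

All predict sets are disjoint. The grammar IS LL(1).

Answer: Yes, the grammar is LL(1).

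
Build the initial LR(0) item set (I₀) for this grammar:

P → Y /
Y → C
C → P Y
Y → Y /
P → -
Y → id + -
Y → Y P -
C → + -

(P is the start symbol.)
First, augment the grammar with P' → P
I₀ = CLOSURE({ [P' → . P] }):
  [P' → . P] has the dot before P: add [P → . Y /], [P → . -]
  [P → . Y /] has the dot before Y: add [Y → . C], [Y → . Y /], [Y → . id + -], [Y → . Y P -]
  [Y → . C] has the dot before C: add [C → . P Y], [C → . + -]
No further items can be added.

I₀ = { [C → . + -], [C → . P Y], [P → . -], [P → . Y /], [P' → . P], [Y → . C], [Y → . Y /], [Y → . Y P -], [Y → . id + -] }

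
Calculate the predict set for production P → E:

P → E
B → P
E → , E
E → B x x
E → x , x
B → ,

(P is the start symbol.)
{ ',', 'x' }

PREDICT(P → E) = (FIRST(RHS) \ {ε}) ∪ (FOLLOW(P) if ε ∈ FIRST(RHS), i.e. RHS ⇒* ε)
FIRST(E) = { ',', 'x' }
FIRST(E) = { ',', 'x' }
ε ∉ FIRST(E), so FOLLOW(P) is not added.
PREDICT(P → E) = { ',', 'x' }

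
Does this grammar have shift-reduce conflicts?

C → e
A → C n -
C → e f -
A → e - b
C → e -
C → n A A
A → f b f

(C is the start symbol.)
Augment with C' → C and build the canonical LR(0) collection (I0 = CLOSURE({[C' → . C]}), then GOTO on every symbol after a dot until no new states appear). It has 18 states:
  I0: { [C → . e -], [C → . e f -], [C → . e], [C → . n A A], [C' → . C] }  — shift
  I1: { [C' → C .] }  — accept
  I2: { [C → e . -], [C → e . f -], [C → e .] }  — shift, reduce
  I3: { [A → . C n -], [A → . e - b], [A → . f b f], [C → . e -], [C → . e f -], [C → . e], [C → . n A A], [C → n . A A] }  — shift
  I4: { [A → . C n -], [A → . e - b], [A → . f b f], [C → . e -], [C → . e f -], [C → . e], [C → . n A A], [C → n A . A] }  — shift
  I5: { [A → C . n -] }  — shift
  I6: { [A → e . - b], [C → e . -], [C → e . f -], [C → e .] }  — shift, reduce
  I7: { [A → f . b f] }  — shift
  I8: { [A → f b . f] }  — shift
  I9: { [A → f b f .] }  — reduce
  I10: { [A → e - . b], [C → e - .] }  — shift, reduce
  I11: { [C → e f . -] }  — shift
  I12: { [C → e f - .] }  — reduce
  I13: { [A → e - b .] }  — reduce
  I14: { [A → C n . -] }  — shift
  I15: { [A → C n - .] }  — reduce
  I16: { [C → n A A .] }  — reduce
  I17: { [C → e - .] }  — reduce

I2 contains reduce item [C → e .] and shift items [C → e . -], [C → e . f -] — shift-reduce conflict.
I6 contains reduce item [C → e .] and shift items [A → e . - b], [C → e . -], [C → e . f -] — shift-reduce conflict.
I10 contains reduce item [C → e - .] and shift item [A → e - . b] — shift-reduce conflict.

Answer: Yes — I2: [C → e .] vs [C → e . -]; I6: [C → e .] vs [A → e . - b]; I10: [C → e - .] vs [A → e - . b]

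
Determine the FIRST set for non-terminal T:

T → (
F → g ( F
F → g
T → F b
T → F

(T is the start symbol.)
FIRST sets of the other non-terminals involved (by the same procedure, iterated to a fixed point):
  FIRST(F) = { 'g' }

From T → (:
  - '(' is a terminal: add '(' and stop
From T → F b:
  - F is a non-terminal: add FIRST(F) \ {ε} = { 'g' }
    F is not nullable, so stop
From T → F:
  - F is a non-terminal: add FIRST(F) \ {ε} = { 'g' }
    F is not nullable, so stop

Collecting: FIRST(T) = { '(', 'g' }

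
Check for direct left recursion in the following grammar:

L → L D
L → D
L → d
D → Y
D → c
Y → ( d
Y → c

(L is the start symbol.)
Yes, L is left-recursive

L → L D: LEFT RECURSIVE (starts with L)
L → D: starts with D
L → d: starts with d
D → Y: starts with Y
D → c: starts with c
Y → ( d: starts with '('
Y → c: starts with c

The grammar has direct left recursion on: L.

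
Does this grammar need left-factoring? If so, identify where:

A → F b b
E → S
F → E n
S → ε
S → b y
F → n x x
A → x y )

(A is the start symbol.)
Left-factoring is needed when two productions for the same non-terminal
share a common prefix on the right-hand side.

Productions for A:
  A → F b b
  A → x y )
Productions for F:
  F → E n
  F → n x x
Productions for S:
  S → ε
  S → b y

No common prefixes found.

Answer: No, left-factoring is not needed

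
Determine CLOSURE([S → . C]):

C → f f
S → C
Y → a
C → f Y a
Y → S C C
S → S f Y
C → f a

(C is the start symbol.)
To compute CLOSURE, for each item [A → α.Bβ] where B is a non-terminal, add [B → .γ] for all productions B → γ; repeat for the newly added items until nothing changes.

Start with: [S → . C]
  [S → . C] has the dot before C: add [C → . f f], [C → . f Y a], [C → . f a]
No further items can be added.

CLOSURE = { [C → . f Y a], [C → . f a], [C → . f f], [S → . C] }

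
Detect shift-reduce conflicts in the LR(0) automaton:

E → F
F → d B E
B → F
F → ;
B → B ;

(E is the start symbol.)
A shift-reduce conflict occurs when an LR(0) state has both:
  - a complete (reduce) item [A → α .] (dot at the end), and
  - a shift item [B → β . c γ] (dot before a terminal).

Augment with E' → E and build the canonical LR(0) collection (I0 = CLOSURE({[E' → . E]}), then GOTO on every symbol after a dot until no new states appear). It has 9 states:
  I0: { [E → . F], [E' → . E], [F → . ;], [F → . d B E] }  — shift
  I1: { [F → ; .] }  — reduce
  I2: { [E' → E .] }  — accept
  I3: { [E → F .] }  — reduce
  I4: { [B → . B ;], [B → . F], [F → . ;], [F → . d B E], [F → d . B E] }  — shift
  I5: { [B → B . ;], [E → . F], [F → . ;], [F → . d B E], [F → d B . E] }  — shift
  I6: { [B → F .] }  — reduce
  I7: { [B → B ; .], [F → ; .] }  — 2 reduces
  I8: { [F → d B E .] }  — reduce

No state contains both a complete item and a shift item.

Answer: No shift-reduce conflicts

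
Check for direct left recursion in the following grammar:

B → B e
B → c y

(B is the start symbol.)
Direct left recursion occurs when N → N α for some non-terminal N (the right-hand side begins with the left-hand side itself).

B → B e: LEFT RECURSIVE (starts with B)
B → c y: starts with c

The grammar has direct left recursion on: B.

Answer: Yes, B is left-recursive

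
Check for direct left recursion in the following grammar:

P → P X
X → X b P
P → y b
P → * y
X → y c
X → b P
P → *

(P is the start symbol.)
Yes, P, X are left-recursive

Direct left recursion occurs when N → N α for some non-terminal N (the right-hand side begins with the left-hand side itself).

P → P X: LEFT RECURSIVE (starts with P)
X → X b P: LEFT RECURSIVE (starts with X)
P → y b: starts with y
P → * y: starts with '*'
X → y c: starts with y
X → b P: starts with b
P → *: starts with '*'

The grammar has direct left recursion on: P, X.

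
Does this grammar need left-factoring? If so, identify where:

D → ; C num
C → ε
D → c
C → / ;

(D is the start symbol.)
Left-factoring is needed when two productions for the same non-terminal
share a common prefix on the right-hand side.

Productions for D:
  D → ; C num
  D → c
Productions for C:
  C → ε
  C → / ;

No common prefixes found.

Answer: No, left-factoring is not needed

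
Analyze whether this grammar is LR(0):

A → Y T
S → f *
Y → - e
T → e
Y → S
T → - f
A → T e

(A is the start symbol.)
A grammar is LR(0) if no state in the canonical LR(0) collection has:
  - both a shift item (dot before a terminal) and a complete item (shift-reduce conflict), or
  - two or more complete items (reduce-reduce conflict; the accept item [A' → A .] counts as a complete item here).

Augment with A' → A and build the canonical LR(0) collection (I0 = CLOSURE({[A' → . A]}), then GOTO on every symbol after a dot until no new states appear). It has 14 states:
  I0: { [A → . T e], [A → . Y T], [A' → . A], [S → . f *], [T → . - f], [T → . e], [Y → . - e], [Y → . S] }  — shift
  I1: { [T → - . f], [Y → - . e] }  — shift
  I2: { [A' → A .] }  — accept
  I3: { [Y → S .] }  — reduce
  I4: { [A → T . e] }  — shift
  I5: { [A → Y . T], [T → . - f], [T → . e] }  — shift
  I6: { [T → e .] }  — reduce
  I7: { [S → f . *] }  — shift
  I8: { [S → f * .] }  — reduce
  I9: { [T → - . f] }  — shift
  I10: { [A → Y T .] }  — reduce
  I11: { [T → - f .] }  — reduce
  I12: { [A → T e .] }  — reduce
  I13: { [Y → - e .] }  — reduce

Every state is either a pure shift/goto state or contains exactly one complete item and nothing to shift — no conflicts. The grammar is LR(0).

Answer: Yes, the grammar is LR(0)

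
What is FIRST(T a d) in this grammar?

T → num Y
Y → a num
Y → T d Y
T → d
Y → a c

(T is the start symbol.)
FIRST sets of the non-terminals involved (from the grammar, by fixed-point iteration):
  FIRST(T) = { 'd', 'num' }

To compute FIRST(T a d), process the symbols left to right:
Symbol T is a non-terminal. Add FIRST(T) \ {ε} = { 'd', 'num' }
T is not nullable (ε ∉ FIRST(T)), so stop here.
FIRST(T a d) = { 'd', 'num' }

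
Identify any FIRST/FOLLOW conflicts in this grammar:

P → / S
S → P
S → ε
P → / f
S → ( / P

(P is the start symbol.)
No FIRST/FOLLOW conflicts.

A FIRST/FOLLOW conflict occurs when a non-terminal N has a nullable alternative N → β (β ⇒* ε) and another alternative N → α with FIRST(α) ∩ FOLLOW(N) ≠ ∅: on such a lookahead the parser cannot decide between expanding α and letting N vanish via β.

Nullable non-terminals: S.
FIRST sets used below: FIRST(P) = { '/' }

S: nullable alternative(s) S → ε; FOLLOW(S) = { $ }
  S → P: FIRST \ {ε} = { '/' } — disjoint from FOLLOW(S)
  S → ε: FIRST \ {ε} = { } — this is the only nullable alternative, skip
  S → ( / P: FIRST \ {ε} = { '(' } — disjoint from FOLLOW(S)

P has no nullable alternative, so no FIRST/FOLLOW check is needed there.

No FIRST/FOLLOW conflicts found.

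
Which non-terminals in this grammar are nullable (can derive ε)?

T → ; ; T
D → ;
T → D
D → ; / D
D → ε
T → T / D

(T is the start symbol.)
A non-terminal is nullable if it can derive ε (the empty string): either it has an ε-production, or it has a production whose right-hand side consists entirely of nullable non-terminals.

ε-productions: D → ε
So D is immediately nullable.
T → D: every symbol on the right is nullable, so T is nullable too.
Every non-terminal is now nullable.
Nullable = { 'D', 'T' }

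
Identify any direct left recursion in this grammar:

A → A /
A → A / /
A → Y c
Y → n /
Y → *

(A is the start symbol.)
Direct left recursion occurs when N → N α for some non-terminal N (the right-hand side begins with the left-hand side itself).

A → A /: LEFT RECURSIVE (starts with A)
A → A / /: LEFT RECURSIVE (starts with A)
A → Y c: starts with Y
Y → n /: starts with n
Y → *: starts with '*'

The grammar has direct left recursion on: A.

Answer: Yes, A is left-recursive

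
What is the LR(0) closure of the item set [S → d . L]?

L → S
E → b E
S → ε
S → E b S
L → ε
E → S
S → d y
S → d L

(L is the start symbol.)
Start with: [S → d . L]
  [S → d . L] has the dot before L: add [L → . S], [L → .]
  [L → . S] has the dot before S: add [S → .], [S → . E b S], [S → . d y], [S → . d L]
  [S → . E b S] has the dot before E: add [E → . b E], [E → . S]
No further items can be added.

CLOSURE = { [E → . S], [E → . b E], [L → . S], [L → .], [S → . E b S], [S → . d L], [S → . d y], [S → .], [S → d . L] }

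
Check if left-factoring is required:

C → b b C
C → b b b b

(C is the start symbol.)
Yes, C has productions with common prefix 'b b'

Left-factoring is needed when two productions for the same non-terminal
share a common prefix on the right-hand side.

Productions for C:
  C → b b C
  C → b b b b

Found common prefix 'b b' in productions for C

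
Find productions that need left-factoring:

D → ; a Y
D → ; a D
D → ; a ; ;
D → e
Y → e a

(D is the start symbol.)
Yes, D has productions with common prefix '; a'

Left-factoring is needed when two productions for the same non-terminal
share a common prefix on the right-hand side.

Productions for D:
  D → ; a Y
  D → ; a D
  D → ; a ; ;
  D → e

Found common prefix '; a' in productions for D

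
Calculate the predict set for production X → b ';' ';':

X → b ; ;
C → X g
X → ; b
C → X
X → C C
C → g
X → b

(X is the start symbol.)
PREDICT(X → b ';' ';') = (FIRST(RHS) \ {ε}) ∪ (FOLLOW(X) if ε ∈ FIRST(RHS), i.e. RHS ⇒* ε)
FIRST(b ';' ';') = { 'b' }
ε ∉ FIRST(b ';' ';'), so FOLLOW(X) is not added.
PREDICT(X → b ';' ';') = { 'b' }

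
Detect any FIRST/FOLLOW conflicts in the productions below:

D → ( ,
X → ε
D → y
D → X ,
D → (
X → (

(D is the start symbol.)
No FIRST/FOLLOW conflicts.

A FIRST/FOLLOW conflict occurs when a non-terminal N has a nullable alternative N → β (β ⇒* ε) and another alternative N → α with FIRST(α) ∩ FOLLOW(N) ≠ ∅: on such a lookahead the parser cannot decide between expanding α and letting N vanish via β.

Nullable non-terminals: X.

X: nullable alternative(s) X → ε; FOLLOW(X) = { ',' }
  X → ε: FIRST \ {ε} = { } — this is the only nullable alternative, skip
  X → (: FIRST \ {ε} = { '(' } — disjoint from FOLLOW(X)

D has no nullable alternative, so no FIRST/FOLLOW check is needed there.

No FIRST/FOLLOW conflicts found.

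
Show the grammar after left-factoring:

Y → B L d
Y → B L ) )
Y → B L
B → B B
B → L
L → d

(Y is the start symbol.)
Y → B L Y'
Y' → d
Y' → ) )
Y' → ε
B → B B
B → L
L → d

Left-factoring transforms A → αβ₁ | αβ₂ into A → αA' and A' → β₁ | β₂
(α is the longest common prefix among the alternatives). Repeat until
no nonterminal has two alternatives with a common prefix.

Round 1: Y has alternatives sharing prefix 'B L'. Introduce Y': Y → B L Y'
  Add: Y' → d
  Add: Y' → ) )
  Add: Y' → ε

No remaining common prefixes — done.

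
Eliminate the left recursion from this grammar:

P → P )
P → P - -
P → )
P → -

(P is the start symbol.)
P is directly left-recursive. The standard transformation for
  A → A α₁ | ... | A α_m | β₁ | ... | β_n
is
  A  → β₁ A' | ... | β_n A'
  A' → α₁ A' | ... | α_m A' | ε

P → ) becomes P → ) P'
P → - becomes P → - P'
P → P ) becomes P' → ) P'
P → P - - becomes P' → - - P'
Add P' → ε

Resulting grammar:
P → ) P'
P → - P'
P' → ) P'
P' → - - P'
P' → ε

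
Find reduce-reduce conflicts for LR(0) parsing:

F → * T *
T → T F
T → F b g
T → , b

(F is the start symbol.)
A reduce-reduce conflict occurs when an LR(0) state has two complete items [A → α .] and [B → β .] — both call for a reduction, and with no lookahead the parser cannot choose between them.

Augment with F' → F and build the canonical LR(0) collection (I0 = CLOSURE({[F' → . F]}), then GOTO on every symbol after a dot until no new states appear). It has 11 states:
  I0: { [F → . * T *], [F' → . F] }  — shift
  I1: { [F → * . T *], [F → . * T *], [T → . , b], [T → . F b g], [T → . T F] }  — shift
  I2: { [F' → F .] }  — accept
  I3: { [T → , . b] }  — shift
  I4: { [T → F . b g] }  — shift
  I5: { [F → * T . *], [F → . * T *], [T → T . F] }  — shift
  I6: { [F → * . T *], [F → * T * .], [F → . * T *], [T → . , b], [T → . F b g], [T → . T F] }  — shift, reduce
  I7: { [T → T F .] }  — reduce
  I8: { [T → F b . g] }  — shift
  I9: { [T → F b g .] }  — reduce
  I10: { [T → , b .] }  — reduce

No state contains more than one complete item.

Answer: No reduce-reduce conflicts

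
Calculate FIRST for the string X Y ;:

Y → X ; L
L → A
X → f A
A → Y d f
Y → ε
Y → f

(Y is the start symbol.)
{ 'f' }

FIRST sets of the non-terminals involved (from the grammar, by fixed-point iteration):
  FIRST(X) = { 'f' }

To compute FIRST(X Y ;), process the symbols left to right:
Symbol X is a non-terminal. Add FIRST(X) \ {ε} = { 'f' }
X is not nullable (ε ∉ FIRST(X)), so stop here.
FIRST(X Y ;) = { 'f' }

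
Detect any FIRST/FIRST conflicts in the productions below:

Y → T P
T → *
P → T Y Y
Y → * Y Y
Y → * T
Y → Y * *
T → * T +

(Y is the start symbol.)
Yes. Y → T P / Y → '*' Y Y on { '*' }; Y → T P / Y → '*' T on { '*' }; Y → T P / Y → Y '*' '*' on { '*' }; Y → '*' Y Y / Y → '*' T on { '*' }; Y → '*' Y Y / Y → Y '*' '*' on { '*' }; Y → '*' T / Y → Y '*' '*' on { '*' }; T → '*' / T → '*' T '+' on { '*' }

FIRST sets of the non-terminals at (or reachable through a nullable prefix from) the front of some alternative:
  FIRST(T) = { '*' }
  FIRST(Y) = { '*' }

Productions for Y:
  Y → T P: FIRST = { '*' }
  Y → * Y Y: FIRST = { '*' }
  Y → * T: FIRST = { '*' }
  Y → Y * *: FIRST = { '*' }
Productions for T:
  T → *: FIRST = { '*' }
  T → * T +: FIRST = { '*' }
P has only one production, so no FIRST/FIRST conflict is possible there.

Conflict for Y: Y → T P and Y → * Y Y
  Overlap: { '*' }
Conflict for Y: Y → T P and Y → * T
  Overlap: { '*' }
Conflict for Y: Y → T P and Y → Y * *
  Overlap: { '*' }
Conflict for Y: Y → * Y Y and Y → * T
  Overlap: { '*' }
Conflict for Y: Y → * Y Y and Y → Y * *
  Overlap: { '*' }
Conflict for Y: Y → * T and Y → Y * *
  Overlap: { '*' }
Conflict for T: T → * and T → * T +
  Overlap: { '*' }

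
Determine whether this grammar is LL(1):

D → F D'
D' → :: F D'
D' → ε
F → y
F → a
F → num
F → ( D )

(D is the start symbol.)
Relevant sets:
  FOLLOW(D') = { $, ')' }

For D':
  PREDICT(D' → :: F D') = { '::' }
  PREDICT(D' → ε) = { $, ')' }
For F:
  PREDICT(F → y) = { 'y' }
  PREDICT(F → a) = { 'a' }
  PREDICT(F → num) = { 'num' }
  PREDICT(F → '(' D ')') = { '(' }
D has a single production, so nothing to check there.

All predict sets are disjoint. The grammar IS LL(1).

Answer: Yes, the grammar is LL(1).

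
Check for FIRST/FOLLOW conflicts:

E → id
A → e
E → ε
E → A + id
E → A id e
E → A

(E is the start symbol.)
Nullable non-terminals: E.
FIRST sets used below: FIRST(A) = { 'e' }

E: nullable alternative(s) E → ε; FOLLOW(E) = { $ }
  E → id: FIRST \ {ε} = { 'id' } — disjoint from FOLLOW(E)
  E → ε: FIRST \ {ε} = { } — this is the only nullable alternative, skip
  E → A + id: FIRST \ {ε} = { 'e' } — disjoint from FOLLOW(E)
  E → A id e: FIRST \ {ε} = { 'e' } — disjoint from FOLLOW(E)
  E → A: FIRST \ {ε} = { 'e' } — disjoint from FOLLOW(E)

A has no nullable alternative, so no FIRST/FOLLOW check is needed there.

No FIRST/FOLLOW conflicts found.

Answer: No FIRST/FOLLOW conflicts.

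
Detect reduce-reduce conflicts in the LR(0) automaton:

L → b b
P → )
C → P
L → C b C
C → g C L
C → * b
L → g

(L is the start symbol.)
No reduce-reduce conflicts

A reduce-reduce conflict occurs when an LR(0) state has two complete items [A → α .] and [B → β .] — both call for a reduction, and with no lookahead the parser cannot choose between them.

Augment with L' → L and build the canonical LR(0) collection (I0 = CLOSURE({[L' → . L]}), then GOTO on every symbol after a dot until no new states appear). It has 15 states:
  I0: { [C → . * b], [C → . P], [C → . g C L], [L → . C b C], [L → . b b], [L → . g], [L' → . L], [P → . )] }  — shift
  I1: { [P → ) .] }  — reduce
  I2: { [C → * . b] }  — shift
  I3: { [L → C . b C] }  — shift
  I4: { [L' → L .] }  — accept
  I5: { [C → P .] }  — reduce
  I6: { [L → b . b] }  — shift
  I7: { [C → . * b], [C → . P], [C → . g C L], [C → g . C L], [L → g .], [P → . )] }  — shift, reduce
  I8: { [C → . * b], [C → . P], [C → . g C L], [C → g C . L], [L → . C b C], [L → . b b], [L → . g], [P → . )] }  — shift
  I9: { [C → . * b], [C → . P], [C → . g C L], [C → g . C L], [P → . )] }  — shift
  I10: { [C → g C L .] }  — reduce
  I11: { [L → b b .] }  — reduce
  I12: { [C → . * b], [C → . P], [C → . g C L], [L → C b . C], [P → . )] }  — shift
  I13: { [L → C b C .] }  — reduce
  I14: { [C → * b .] }  — reduce

No state contains more than one complete item.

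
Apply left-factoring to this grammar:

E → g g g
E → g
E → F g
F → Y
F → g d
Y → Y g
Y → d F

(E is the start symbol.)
Left-factoring transforms A → αβ₁ | αβ₂ into A → αA' and A' → β₁ | β₂
(α is the longest common prefix among the alternatives). Repeat until
no nonterminal has two alternatives with a common prefix.

Round 1: E has alternatives sharing prefix 'g'. Introduce E': E → g E'
  Add: E' → g g
  Add: E' → ε

No remaining common prefixes — done.

Resulting grammar:
E → g E'
E' → g g
E' → ε
E → F g
F → Y
F → g d
Y → Y g
Y → d F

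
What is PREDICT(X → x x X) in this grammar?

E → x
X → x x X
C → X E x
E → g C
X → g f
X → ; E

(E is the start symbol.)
{ 'x' }

PREDICT(X → x x X) = (FIRST(RHS) \ {ε}) ∪ (FOLLOW(X) if ε ∈ FIRST(RHS), i.e. RHS ⇒* ε)
FIRST(x x X) = { 'x' }
ε ∉ FIRST(x x X), so FOLLOW(X) is not added.
PREDICT(X → x x X) = { 'x' }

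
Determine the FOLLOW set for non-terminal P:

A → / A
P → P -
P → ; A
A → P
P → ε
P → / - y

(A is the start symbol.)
To compute FOLLOW(P), find every occurrence of P on a right-hand side N → α P β: add FIRST(β) \ {ε}, and if β is empty or nullable also add FOLLOW(N). Iterate to a fixed point.

In P → P -: P is followed by '-', add FIRST('-') \ {ε} = { '-' }
In A → P: P is at the end, add FOLLOW(A)

The FOLLOW sets referred to above (computed the same way, to a fixed point):
  FOLLOW(A) = { $, '-' }

Taking the union: FOLLOW(P) = { $, '-' }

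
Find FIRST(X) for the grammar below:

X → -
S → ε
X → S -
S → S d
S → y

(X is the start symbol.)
{ '-', 'd', 'y' }

FIRST sets of the other non-terminals involved (by the same procedure, iterated to a fixed point):
  FIRST(S) = { 'd', 'y', ε }

From X → -:
  - '-' is a terminal: add '-' and stop
From X → S -:
  - S is a non-terminal: add FIRST(S) \ {ε} = { 'd', 'y' }
    S is nullable, so continue to the next symbol
  - '-' is a terminal: add '-' and stop

Collecting: FIRST(X) = { '-', 'd', 'y' }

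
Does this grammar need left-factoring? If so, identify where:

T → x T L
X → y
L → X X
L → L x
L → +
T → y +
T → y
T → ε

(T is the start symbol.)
Left-factoring is needed when two productions for the same non-terminal
share a common prefix on the right-hand side.

Productions for T:
  T → x T L
  T → y +
  T → y
  T → ε
Productions for L:
  L → X X
  L → L x
  L → +

Found common prefix 'y' in productions for T

Answer: Yes, T has productions with common prefix 'y'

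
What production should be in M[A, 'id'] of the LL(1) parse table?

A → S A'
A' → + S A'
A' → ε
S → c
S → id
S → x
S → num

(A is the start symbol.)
A → S A'

To find M[A, 'id'], we find productions for A where 'id' is in the predict set (PREDICT(N → α) = (FIRST(α) \ {ε}) ∪ (FOLLOW(N) if α ⇒* ε)).

Relevant sets:
  FIRST(S) = { 'c', 'id', 'num', 'x' }

A → S A': PREDICT = { 'c', 'id', 'num', 'x' }
  'id' is in predict set, so this production goes in M[A, 'id']

M[A, 'id'] = A → S A'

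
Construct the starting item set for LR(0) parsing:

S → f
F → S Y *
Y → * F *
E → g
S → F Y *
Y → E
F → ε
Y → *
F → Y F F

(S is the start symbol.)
First, augment the grammar with S' → S
I₀ = CLOSURE({ [S' → . S] }):
  [S' → . S] has the dot before S: add [S → . f], [S → . F Y *]
  [S → . F Y *] has the dot before F: add [F → . S Y *], [F → .], [F → . Y F F]
  [F → . Y F F] has the dot before Y: add [Y → . * F *], [Y → . E], [Y → . *]
  [Y → . E] has the dot before E: add [E → . g]
No further items can be added.

I₀ = { [E → . g], [F → . S Y *], [F → . Y F F], [F → .], [S → . F Y *], [S → . f], [S' → . S], [Y → . * F *], [Y → . *], [Y → . E] }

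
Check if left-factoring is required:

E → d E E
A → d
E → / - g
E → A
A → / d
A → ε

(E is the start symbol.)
Left-factoring is needed when two productions for the same non-terminal
share a common prefix on the right-hand side.

Productions for E:
  E → d E E
  E → / - g
  E → A
Productions for A:
  A → d
  A → / d
  A → ε

No common prefixes found.

Answer: No, left-factoring is not needed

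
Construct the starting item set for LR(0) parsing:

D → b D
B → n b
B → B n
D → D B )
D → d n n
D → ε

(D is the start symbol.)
{ [D → . D B )], [D → . b D], [D → . d n n], [D → .], [D' → . D] }

First, augment the grammar with D' → D
I₀ = CLOSURE({ [D' → . D] }):
  [D' → . D] has the dot before D: add [D → . b D], [D → . D B )], [D → . d n n], [D → .]
No further items can be added.

I₀ = { [D → . D B )], [D → . b D], [D → . d n n], [D → .], [D' → . D] }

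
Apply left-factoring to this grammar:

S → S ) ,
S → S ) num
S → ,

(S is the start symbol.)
S → S ) S'
S' → ,
S' → num
S → ,

Left-factoring transforms A → αβ₁ | αβ₂ into A → αA' and A' → β₁ | β₂
(α is the longest common prefix among the alternatives). Repeat until
no nonterminal has two alternatives with a common prefix.

Round 1: S has alternatives sharing prefix 'S )'. Introduce S': S → S ) S'
  Add: S' → ,
  Add: S' → num

No remaining common prefixes — done.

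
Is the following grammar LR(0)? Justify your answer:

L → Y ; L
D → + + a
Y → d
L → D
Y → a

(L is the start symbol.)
A grammar is LR(0) if no state in the canonical LR(0) collection has:
  - both a shift item (dot before a terminal) and a complete item (shift-reduce conflict), or
  - two or more complete items (reduce-reduce conflict; the accept item [L' → L .] counts as a complete item here).

Augment with L' → L and build the canonical LR(0) collection (I0 = CLOSURE({[L' → . L]}), then GOTO on every symbol after a dot until no new states appear). It has 11 states:
  I0: { [D → . + + a], [L → . D], [L → . Y ; L], [L' → . L], [Y → . a], [Y → . d] }  — shift
  I1: { [D → + . + a] }  — shift
  I2: { [L → D .] }  — reduce
  I3: { [L' → L .] }  — accept
  I4: { [L → Y . ; L] }  — shift
  I5: { [Y → a .] }  — reduce
  I6: { [Y → d .] }  — reduce
  I7: { [D → . + + a], [L → . D], [L → . Y ; L], [L → Y ; . L], [Y → . a], [Y → . d] }  — shift
  I8: { [L → Y ; L .] }  — reduce
  I9: { [D → + + . a] }  — shift
  I10: { [D → + + a .] }  — reduce

Every state is either a pure shift/goto state or contains exactly one complete item and nothing to shift — no conflicts. The grammar is LR(0).

Answer: Yes, the grammar is LR(0)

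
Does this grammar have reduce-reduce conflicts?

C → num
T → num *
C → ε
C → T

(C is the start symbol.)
A reduce-reduce conflict occurs when an LR(0) state has two complete items [A → α .] and [B → β .] — both call for a reduction, and with no lookahead the parser cannot choose between them.

Augment with C' → C and build the canonical LR(0) collection (I0 = CLOSURE({[C' → . C]}), then GOTO on every symbol after a dot until no new states appear). It has 5 states:
  I0: { [C → . T], [C → . num], [C → .], [C' → . C], [T → . num *] }  — shift, reduce
  I1: { [C' → C .] }  — accept
  I2: { [C → T .] }  — reduce
  I3: { [C → num .], [T → num . *] }  — shift, reduce
  I4: { [T → num * .] }  — reduce

No state contains more than one complete item.

Answer: No reduce-reduce conflicts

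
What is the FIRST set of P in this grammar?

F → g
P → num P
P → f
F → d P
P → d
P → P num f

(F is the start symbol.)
To compute FIRST(P), examine every production with P on the left-hand side, reading each right-hand side left to right until a non-nullable symbol is reached.

From P → num P:
  - num is a terminal: add 'num' and stop
From P → f:
  - f is a terminal: add 'f' and stop
From P → d:
  - d is a terminal: add 'd' and stop
From P → P num f:
  - P is the symbol being defined: contributes nothing new
    P is not nullable, so stop

Collecting: FIRST(P) = { 'd', 'f', 'num' }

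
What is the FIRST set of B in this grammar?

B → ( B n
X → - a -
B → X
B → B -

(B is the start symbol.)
{ '(', '-' }

FIRST sets of the other non-terminals involved (by the same procedure, iterated to a fixed point):
  FIRST(X) = { '-' }

From B → ( B n:
  - '(' is a terminal: add '(' and stop
From B → X:
  - X is a non-terminal: add FIRST(X) \ {ε} = { '-' }
    X is not nullable, so stop
From B → B -:
  - B is the symbol being defined: contributes nothing new
    B is not nullable, so stop

Collecting: FIRST(B) = { '(', '-' }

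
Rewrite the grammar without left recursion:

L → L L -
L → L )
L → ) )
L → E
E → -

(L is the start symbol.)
L is directly left-recursive. The standard transformation for
  A → A α₁ | ... | A α_m | β₁ | ... | β_n
is
  A  → β₁ A' | ... | β_n A'
  A' → α₁ A' | ... | α_m A' | ε

L → ) ) becomes L → ) ) L'
L → E becomes L → E L'
L → L L - becomes L' → L - L'
L → L ) becomes L' → ) L'
Add L' → ε

Productions for other non-terminals are unchanged:
  E → -

Resulting grammar:
L → ) ) L'
L → E L'
L' → L - L'
L' → ) L'
L' → ε
E → -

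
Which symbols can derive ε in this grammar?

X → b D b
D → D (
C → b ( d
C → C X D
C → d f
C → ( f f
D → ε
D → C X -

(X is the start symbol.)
{ 'D' }

A non-terminal is nullable if it can derive ε (the empty string): either it has an ε-production, or it has a production whose right-hand side consists entirely of nullable non-terminals.

ε-productions: D → ε
So D is immediately nullable.
No further non-terminal can be added: every production for the remaining non-terminals contains a terminal or a non-nullable non-terminal.
Nullable = { 'D' }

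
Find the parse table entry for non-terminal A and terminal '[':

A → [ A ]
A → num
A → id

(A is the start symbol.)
A → [ A ]

To find M[A, '['], we find productions for A where '[' is in the predict set (PREDICT(N → α) = (FIRST(α) \ {ε}) ∪ (FOLLOW(N) if α ⇒* ε)).

A → [ A ]: PREDICT = { '[' }
  '[' is in predict set, so this production goes in M[A, '[']
A → num: PREDICT = { 'num' }
A → id: PREDICT = { 'id' }

M[A, '['] = A → [ A ]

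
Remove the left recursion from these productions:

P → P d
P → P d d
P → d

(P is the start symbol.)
P → d P'
P' → d P'
P' → d d P'
P' → ε

P is directly left-recursive. The standard transformation for
  A → A α₁ | ... | A α_m | β₁ | ... | β_n
is
  A  → β₁ A' | ... | β_n A'
  A' → α₁ A' | ... | α_m A' | ε

P → d becomes P → d P'
P → P d becomes P' → d P'
P → P d d becomes P' → d d P'
Add P' → ε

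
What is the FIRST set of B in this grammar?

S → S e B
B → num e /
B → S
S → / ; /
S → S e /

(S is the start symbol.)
{ '/', 'num' }

FIRST sets of the other non-terminals involved (by the same procedure, iterated to a fixed point):
  FIRST(S) = { '/' }

From B → num e /:
  - num is a terminal: add 'num' and stop
From B → S:
  - S is a non-terminal: add FIRST(S) \ {ε} = { '/' }
    S is not nullable, so stop

Collecting: FIRST(B) = { '/', 'num' }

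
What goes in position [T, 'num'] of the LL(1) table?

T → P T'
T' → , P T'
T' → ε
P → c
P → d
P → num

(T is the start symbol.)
To find M[T, 'num'], we find productions for T where 'num' is in the predict set (PREDICT(N → α) = (FIRST(α) \ {ε}) ∪ (FOLLOW(N) if α ⇒* ε)).

Relevant sets:
  FIRST(P) = { 'c', 'd', 'num' }

T → P T': PREDICT = { 'c', 'd', 'num' }
  'num' is in predict set, so this production goes in M[T, 'num']

M[T, 'num'] = T → P T'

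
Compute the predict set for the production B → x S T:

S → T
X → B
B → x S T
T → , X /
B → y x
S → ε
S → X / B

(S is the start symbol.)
PREDICT(B → x S T) = (FIRST(RHS) \ {ε}) ∪ (FOLLOW(B) if ε ∈ FIRST(RHS), i.e. RHS ⇒* ε)
FIRST(x S T) = { 'x' }
ε ∉ FIRST(x S T), so FOLLOW(B) is not added.
PREDICT(B → x S T) = { 'x' }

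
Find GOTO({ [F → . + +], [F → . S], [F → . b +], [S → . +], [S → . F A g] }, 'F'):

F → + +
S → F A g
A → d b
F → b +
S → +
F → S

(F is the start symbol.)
GOTO(I, 'F') = CLOSURE({ [A → αX.β] : [A → α.Xβ] ∈ I, X = 'F' })

Items with dot before 'F', with the dot advanced:
  [S → . F A g] → [S → F . A g]
Closure of the advanced items:
  [S → F . A g] has the dot before A: add [A → . d b]

GOTO = { [A → . d b], [S → F . A g] }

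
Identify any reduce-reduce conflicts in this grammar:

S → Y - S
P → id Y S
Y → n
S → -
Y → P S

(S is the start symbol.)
A reduce-reduce conflict occurs when an LR(0) state has two complete items [A → α .] and [B → β .] — both call for a reduction, and with no lookahead the parser cannot choose between them.

Augment with S' → S and build the canonical LR(0) collection (I0 = CLOSURE({[S' → . S]}), then GOTO on every symbol after a dot until no new states appear). It has 12 states:
  I0: { [P → . id Y S], [S → . -], [S → . Y - S], [S' → . S], [Y → . P S], [Y → . n] }  — shift
  I1: { [S → - .] }  — reduce
  I2: { [P → . id Y S], [S → . -], [S → . Y - S], [Y → . P S], [Y → . n], [Y → P . S] }  — shift
  I3: { [S' → S .] }  — accept
  I4: { [S → Y . - S] }  — shift
  I5: { [P → . id Y S], [P → id . Y S], [Y → . P S], [Y → . n] }  — shift
  I6: { [Y → n .] }  — reduce
  I7: { [P → . id Y S], [P → id Y . S], [S → . -], [S → . Y - S], [Y → . P S], [Y → . n] }  — shift
  I8: { [P → id Y S .] }  — reduce
  I9: { [P → . id Y S], [S → . -], [S → . Y - S], [S → Y - . S], [Y → . P S], [Y → . n] }  — shift
  I10: { [S → Y - S .] }  — reduce
  I11: { [Y → P S .] }  — reduce

No state contains more than one complete item.

Answer: No reduce-reduce conflicts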